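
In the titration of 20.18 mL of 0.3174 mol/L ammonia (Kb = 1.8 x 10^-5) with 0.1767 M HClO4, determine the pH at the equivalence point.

n(NH3) = 0.3174 x 0.02018 = 0.006405 mol; V(HClO4) at equivalence = 0.006405/0.1767 = 0.03625 L.
At equivalence the base is fully converted to NH4+; total volume = 0.05643 L, so [NH4+] = 0.006405/0.05643 = 0.1135 M.
Ka(NH4+) = Kw/Kb = 1.0e-14 / 1.8 x 10^-5 = 5.56e-10.
[H^+] = sqrt(Ka x [NH4+]) = sqrt(5.56e-10 x 0.1135) = 7.94e-6 M.
pH = -log(7.94e-6) = 5.10.

5.10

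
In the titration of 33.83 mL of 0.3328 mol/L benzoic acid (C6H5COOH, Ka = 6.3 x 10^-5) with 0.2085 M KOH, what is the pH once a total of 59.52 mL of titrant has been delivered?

n(acid) = 0.3328 x 0.03383 = 0.01126 mol; n(KOH) added = 0.2085 x 0.05952 = 0.01241 mol.
Base is in excess by 0.01241 - 0.01126 = 0.001151 mol in a total volume of 0.09335 L.
[OH^-] = 0.001151/0.09335 = 0.01233 M, so pOH = 1.91 and pH = 14.00 - 1.91 = 12.09.

12.09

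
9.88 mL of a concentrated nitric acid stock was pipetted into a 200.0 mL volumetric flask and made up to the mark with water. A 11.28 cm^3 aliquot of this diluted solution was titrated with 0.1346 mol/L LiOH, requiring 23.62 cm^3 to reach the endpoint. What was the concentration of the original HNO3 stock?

n(LiOH) = 0.1346 x 0.02362 = 0.003179 mol.
n(HNO3) in the aliquot = 0.003179 mol.
[diluted HNO3] = 0.003179 / 0.01128 = 0.2818 M.
Dilution factor = 200.0/9.880 = 20.24, so [stock] = 0.2818 x 20.24 = 5.71 M.

5.71 M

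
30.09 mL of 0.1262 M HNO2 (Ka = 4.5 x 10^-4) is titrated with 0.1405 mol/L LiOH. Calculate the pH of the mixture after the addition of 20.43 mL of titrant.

Initial n(HNO2) = 0.1262 x 0.03009 = 0.003797 mol.
n(LiOH) added = 0.1405 x 0.02043 = 0.002870 mol, converting that many moles of HNO2 to NO2-.
Remaining n(HNO2) = 0.0009269 mol; n(NO2-) = 0.002870 mol.
By Henderson-Hasselbalch, pH = pKa + log([A^-]/[HA]) = 3.35 + log(0.002870/0.0009269) = 3.35 + (+0.49) = 3.84.

3.84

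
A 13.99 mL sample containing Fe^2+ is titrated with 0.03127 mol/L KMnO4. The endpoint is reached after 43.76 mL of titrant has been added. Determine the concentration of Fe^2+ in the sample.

0.489 M

n(KMnO4) = 0.03127 x 0.04376 = 0.001368 mol.
From the balanced equation, 1 mol KMnO4 reacts with 5 mol Fe^2+, so n(Fe^2+) = 0.001368 x 5/1 = 0.006842 mol.
[Fe^2+] = 0.006842 / 0.01399 L = 0.489 M.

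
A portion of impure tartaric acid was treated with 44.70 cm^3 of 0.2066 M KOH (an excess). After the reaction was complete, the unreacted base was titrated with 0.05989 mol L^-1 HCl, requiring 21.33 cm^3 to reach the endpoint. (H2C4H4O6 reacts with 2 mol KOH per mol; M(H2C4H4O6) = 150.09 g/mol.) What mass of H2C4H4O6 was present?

0.597 g

Total n(KOH) added = 0.2066 x 0.04470 = 0.009235 mol.
n(HCl) used = 0.05989 x 0.02133 = 0.001277 mol, which equals the excess n(KOH).
So n(KOH) consumed by the sample = 0.009235 - 0.001277 = 0.007958 mol.
n(H2C4H4O6) = 0.007958 / 2 = 0.003979 mol.
mass = 0.003979 mol x 150.09 g/mol = 0.597 g.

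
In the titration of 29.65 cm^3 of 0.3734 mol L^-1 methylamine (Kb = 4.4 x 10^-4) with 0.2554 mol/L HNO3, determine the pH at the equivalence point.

n(CH3NH2) = 0.3734 x 0.02965 = 0.01107 mol; V(HNO3) at equivalence = 0.01107/0.2554 = 0.04335 L.
At equivalence the base is fully converted to CH3NH3+; total volume = 0.07300 L, so [CH3NH3+] = 0.01107/0.07300 = 0.1517 M.
Ka(CH3NH3+) = Kw/Kb = 1.0e-14 / 4.4 x 10^-4 = 2.27e-11.
[H^+] = sqrt(Ka x [CH3NH3+]) = sqrt(2.27e-11 x 0.1517) = 1.86e-6 M.
pH = -log(1.86e-6) = 5.73.

5.73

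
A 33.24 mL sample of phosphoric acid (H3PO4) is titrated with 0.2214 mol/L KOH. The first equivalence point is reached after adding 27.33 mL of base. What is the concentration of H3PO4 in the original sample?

0.182 M

n(KOH) = 0.2214 x 0.02733 = 0.006051 mol.
At the first equivalence point, 1 mol OH^- react per mol H3PO4, so n(H3PO4) = 0.006051 / 1 = 0.006051 mol.
[H3PO4] = 0.006051 / 0.03324 L = 0.182 M.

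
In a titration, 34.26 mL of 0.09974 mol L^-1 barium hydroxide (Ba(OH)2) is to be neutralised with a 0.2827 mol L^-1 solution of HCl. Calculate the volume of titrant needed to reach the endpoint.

n(Ba(OH)2) = 0.09974 mol/L x 0.03426 L = 0.003417 mol.
The neutralisation is 1 Ba(OH)2 : 2 HCl, so n(HCl) = 0.003417 x 2/1 = 0.006834 mol.
V(HCl) = 0.006834 / 0.2827 = 0.02417 L = 24.2 mL.

24.2 mL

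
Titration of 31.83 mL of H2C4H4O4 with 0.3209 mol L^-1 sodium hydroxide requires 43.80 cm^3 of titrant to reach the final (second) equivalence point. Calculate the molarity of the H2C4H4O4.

0.221 M

n(NaOH) = 0.3209 x 0.04380 = 0.01406 mol.
At the final (second) equivalence point, 2 mol OH^- react per mol H2C4H4O4, so n(H2C4H4O4) = 0.01406 / 2 = 0.007028 mol.
[H2C4H4O4] = 0.007028 / 0.03183 L = 0.221 M.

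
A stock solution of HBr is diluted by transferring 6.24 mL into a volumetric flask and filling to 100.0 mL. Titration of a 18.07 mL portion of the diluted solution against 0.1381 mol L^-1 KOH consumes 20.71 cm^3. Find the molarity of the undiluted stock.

n(KOH) = 0.1381 x 0.02071 = 0.002860 mol.
n(HBr) in the aliquot = 0.002860 mol.
[diluted HBr] = 0.002860 / 0.01807 = 0.1583 M.
Dilution factor = 100.0/6.240 = 16.03, so [stock] = 0.1583 x 16.03 = 2.54 M.

2.54 M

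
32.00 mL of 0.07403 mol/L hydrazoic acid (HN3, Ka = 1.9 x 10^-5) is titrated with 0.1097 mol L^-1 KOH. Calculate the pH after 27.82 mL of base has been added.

12.06

n(acid) = 0.07403 x 0.03200 = 0.002369 mol; n(KOH) added = 0.1097 x 0.02782 = 0.003052 mol.
Base is in excess by 0.003052 - 0.002369 = 0.0006829 mol in a total volume of 0.05982 L.
[OH^-] = 0.0006829/0.05982 = 0.01142 M, so pOH = 1.94 and pH = 14.00 - 1.94 = 12.06.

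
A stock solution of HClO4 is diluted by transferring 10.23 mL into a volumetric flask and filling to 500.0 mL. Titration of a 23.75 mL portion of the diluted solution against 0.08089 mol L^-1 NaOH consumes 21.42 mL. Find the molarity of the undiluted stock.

n(NaOH) = 0.08089 x 0.02142 = 0.001733 mol.
n(HClO4) in the aliquot = 0.001733 mol.
[diluted HClO4] = 0.001733 / 0.02375 = 0.07295 M.
Dilution factor = 500.0/10.23 = 48.88, so [stock] = 0.07295 x 48.88 = 3.57 M.

3.57 M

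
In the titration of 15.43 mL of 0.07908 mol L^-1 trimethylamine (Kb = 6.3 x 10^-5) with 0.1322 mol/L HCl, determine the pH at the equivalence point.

n((CH3)3N) = 0.07908 x 0.01543 = 0.001220 mol; V(HCl) at equivalence = 0.001220/0.1322 = 0.009230 L.
At equivalence the base is fully converted to (CH3)3NH+; total volume = 0.02466 L, so [(CH3)3NH+] = 0.001220/0.02466 = 0.04948 M.
Ka((CH3)3NH+) = Kw/Kb = 1.0e-14 / 6.3 x 10^-5 = 1.59e-10.
[H^+] = sqrt(Ka x [(CH3)3NH+]) = sqrt(1.59e-10 x 0.04948) = 2.80e-6 M.
pH = -log(2.80e-6) = 5.55.

5.55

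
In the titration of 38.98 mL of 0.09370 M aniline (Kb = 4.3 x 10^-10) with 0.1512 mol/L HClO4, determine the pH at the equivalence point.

n(C6H5NH2) = 0.09370 x 0.03898 = 0.003652 mol; V(HClO4) at equivalence = 0.003652/0.1512 = 0.02416 L.
At equivalence the base is fully converted to C6H5NH3+; total volume = 0.06314 L, so [C6H5NH3+] = 0.003652/0.06314 = 0.05785 M.
Ka(C6H5NH3+) = Kw/Kb = 1.0e-14 / 4.3 x 10^-10 = 2.33e-5.
[H^+] = sqrt(Ka x [C6H5NH3+]) = sqrt(2.33e-5 x 0.05785) = 0.00116 M.
pH = -log(0.00116) = 2.94.

2.94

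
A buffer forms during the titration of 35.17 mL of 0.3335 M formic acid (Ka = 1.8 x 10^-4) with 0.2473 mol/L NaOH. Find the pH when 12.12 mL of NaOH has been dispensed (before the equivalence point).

3.28

Initial n(HCOOH) = 0.3335 x 0.03517 = 0.01173 mol.
n(NaOH) added = 0.2473 x 0.01212 = 0.002997 mol, converting that many moles of HCOOH to HCOO-.
Remaining n(HCOOH) = 0.008732 mol; n(HCOO-) = 0.002997 mol.
By Henderson-Hasselbalch, pH = pKa + log([A^-]/[HA]) = 3.74 + log(0.002997/0.008732) = 3.74 + (-0.46) = 3.28.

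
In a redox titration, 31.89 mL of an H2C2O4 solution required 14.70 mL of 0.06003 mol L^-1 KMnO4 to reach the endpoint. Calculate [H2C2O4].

n(KMnO4) = 0.06003 x 0.01470 = 0.0008824 mol.
From the balanced equation, 2 mol KMnO4 reacts with 5 mol H2C2O4, so n(H2C2O4) = 0.0008824 x 5/2 = 0.002206 mol.
[H2C2O4] = 0.002206 / 0.03189 L = 0.0692 M.

0.0692 M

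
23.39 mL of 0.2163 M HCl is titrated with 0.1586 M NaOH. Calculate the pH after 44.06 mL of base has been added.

n(acid) = 0.2163 x 0.02339 = 0.005059 mol; n(NaOH) added = 0.1586 x 0.04406 = 0.006988 mol.
Base is in excess by 0.006988 - 0.005059 = 0.001929 mol in a total volume of 0.06745 L.
[OH^-] = 0.001929/0.06745 = 0.02859 M, so pOH = 1.54 and pH = 14.00 - 1.54 = 12.46.

12.46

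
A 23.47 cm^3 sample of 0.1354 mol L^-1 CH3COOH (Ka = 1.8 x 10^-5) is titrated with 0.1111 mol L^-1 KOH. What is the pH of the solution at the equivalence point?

8.77

n(CH3COOH) = 0.1354 x 0.02347 = 0.003178 mol; V(KOH) at equivalence = 0.003178/0.1111 = 0.02860 L.
At equivalence all the acid is converted to CH3COO-; total volume = 0.02347 + 0.02860 = 0.05207 L, so [CH3COO-] = 0.003178/0.05207 = 0.06103 M.
Kb = Kw/Ka = 1.0e-14 / 1.8 x 10^-5 = 5.56e-10.
[OH^-] = sqrt(Kb x [CH3COO-]) = sqrt(5.56e-10 x 0.06103) = 5.82e-6 M.
pOH = 5.23, so pH = 14.00 - 5.23 = 8.77.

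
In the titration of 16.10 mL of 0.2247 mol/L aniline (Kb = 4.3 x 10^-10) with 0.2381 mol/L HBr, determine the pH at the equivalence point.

n(C6H5NH2) = 0.2247 x 0.01610 = 0.003618 mol; V(HBr) at equivalence = 0.003618/0.2381 = 0.01519 L.
At equivalence the base is fully converted to C6H5NH3+; total volume = 0.03129 L, so [C6H5NH3+] = 0.003618/0.03129 = 0.1156 M.
Ka(C6H5NH3+) = Kw/Kb = 1.0e-14 / 4.3 x 10^-10 = 2.33e-5.
[H^+] = sqrt(Ka x [C6H5NH3+]) = sqrt(2.33e-5 x 0.1156) = 0.00164 M.
pH = -log(0.00164) = 2.79.

2.79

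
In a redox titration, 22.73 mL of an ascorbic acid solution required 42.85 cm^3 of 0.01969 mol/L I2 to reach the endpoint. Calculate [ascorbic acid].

n(I2) = 0.01969 x 0.04285 = 0.0008437 mol.
From the balanced equation, 1 mol I2 reacts with 1 mol ascorbic acid, so n(ascorbic acid) = 0.0008437 x 1/1 = 0.0008437 mol.
[ascorbic acid] = 0.0008437 / 0.02273 L = 0.0371 M.

0.0371 M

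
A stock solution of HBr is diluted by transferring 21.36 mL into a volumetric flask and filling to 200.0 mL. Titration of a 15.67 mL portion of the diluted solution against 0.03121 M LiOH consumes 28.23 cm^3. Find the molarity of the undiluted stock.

0.526 M

n(LiOH) = 0.03121 x 0.02823 = 0.0008811 mol.
n(HBr) in the aliquot = 0.0008811 mol.
[diluted HBr] = 0.0008811 / 0.01567 = 0.05623 M.
Dilution factor = 200.0/21.36 = 9.363, so [stock] = 0.05623 x 9.363 = 0.526 M.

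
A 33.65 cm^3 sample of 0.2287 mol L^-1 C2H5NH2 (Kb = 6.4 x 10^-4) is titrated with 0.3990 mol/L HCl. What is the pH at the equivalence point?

n(C2H5NH2) = 0.2287 x 0.03365 = 0.007696 mol; V(HCl) at equivalence = 0.007696/0.3990 = 0.01929 L.
At equivalence the base is fully converted to C2H5NH3+; total volume = 0.05294 L, so [C2H5NH3+] = 0.007696/0.05294 = 0.1454 M.
Ka(C2H5NH3+) = Kw/Kb = 1.0e-14 / 6.4 x 10^-4 = 1.56e-11.
[H^+] = sqrt(Ka x [C2H5NH3+]) = sqrt(1.56e-11 x 0.1454) = 1.51e-6 M.
pH = -log(1.51e-6) = 5.82.

5.82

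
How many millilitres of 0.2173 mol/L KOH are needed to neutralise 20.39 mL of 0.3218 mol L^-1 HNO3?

n(HNO3) = 0.3218 mol/L x 0.02039 L = 0.006562 mol.
At equivalence n(KOH) = n(HNO3) = 0.006562 mol.
V(KOH) = 0.006562 / 0.2173 = 0.03020 L = 30.2 mL.

30.2 mL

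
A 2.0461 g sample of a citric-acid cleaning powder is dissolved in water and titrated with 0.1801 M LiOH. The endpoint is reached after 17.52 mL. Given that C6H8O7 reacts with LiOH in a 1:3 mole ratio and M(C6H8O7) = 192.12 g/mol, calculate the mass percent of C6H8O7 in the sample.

9.88%

n(LiOH) = 0.1801 x 0.01752 = 0.003155 mol.
n(C6H8O7) = 0.003155 / 3 = 0.001052 mol.
mass of C6H8O7 = 0.001052 x 192.12 = 0.2021 g.
% purity = 0.2021 / 2.0461 x 100 = 9.88%.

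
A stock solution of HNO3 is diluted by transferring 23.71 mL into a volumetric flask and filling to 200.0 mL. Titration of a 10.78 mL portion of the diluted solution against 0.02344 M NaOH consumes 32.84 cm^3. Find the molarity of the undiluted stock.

n(NaOH) = 0.02344 x 0.03284 = 0.0007698 mol.
n(HNO3) in the aliquot = 0.0007698 mol.
[diluted HNO3] = 0.0007698 / 0.01078 = 0.07141 M.
Dilution factor = 200.0/23.71 = 8.435, so [stock] = 0.07141 x 8.435 = 0.602 M.

0.602 M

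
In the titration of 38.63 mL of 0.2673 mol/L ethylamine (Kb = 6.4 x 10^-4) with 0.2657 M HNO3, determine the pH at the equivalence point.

5.84

n(C2H5NH2) = 0.2673 x 0.03863 = 0.01033 mol; V(HNO3) at equivalence = 0.01033/0.2657 = 0.03886 L.
At equivalence the base is fully converted to C2H5NH3+; total volume = 0.07749 L, so [C2H5NH3+] = 0.01033/0.07749 = 0.1332 M.
Ka(C2H5NH3+) = Kw/Kb = 1.0e-14 / 6.4 x 10^-4 = 1.56e-11.
[H^+] = sqrt(Ka x [C2H5NH3+]) = sqrt(1.56e-11 x 0.1332) = 1.44e-6 M.
pH = -log(1.44e-6) = 5.84.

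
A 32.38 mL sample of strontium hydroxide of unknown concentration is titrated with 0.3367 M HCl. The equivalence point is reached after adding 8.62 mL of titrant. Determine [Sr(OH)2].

n(HCl) delivered = 0.3367 x 0.008620 = 0.002902 mol.
The reaction is 1 Sr(OH)2 + 2 HCl, so n(Sr(OH)2) = 0.002902 x 1/2 = 0.001451 mol.
[Sr(OH)2] = 0.001451 mol / 0.03238 L = 0.0448 M.

0.0448 M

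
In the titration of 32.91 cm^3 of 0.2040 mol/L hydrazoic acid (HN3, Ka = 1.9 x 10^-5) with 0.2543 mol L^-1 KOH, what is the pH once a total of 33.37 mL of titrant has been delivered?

n(acid) = 0.2040 x 0.03291 = 0.006714 mol; n(KOH) added = 0.2543 x 0.03337 = 0.008486 mol.
Base is in excess by 0.008486 - 0.006714 = 0.001772 mol in a total volume of 0.06628 L.
[OH^-] = 0.001772/0.06628 = 0.02674 M, so pOH = 1.57 and pH = 14.00 - 1.57 = 12.43.

12.43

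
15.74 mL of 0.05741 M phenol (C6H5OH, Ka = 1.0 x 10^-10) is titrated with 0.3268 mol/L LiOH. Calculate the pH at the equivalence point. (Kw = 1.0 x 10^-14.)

11.34

n(C6H5OH) = 0.05741 x 0.01574 = 0.0009036 mol; V(LiOH) at equivalence = 0.0009036/0.3268 = 0.002765 L.
At equivalence all the acid is converted to C6H5O-; total volume = 0.01574 + 0.002765 = 0.01851 L, so [C6H5O-] = 0.0009036/0.01851 = 0.04883 M.
Kb = Kw/Ka = 1.0e-14 / 1.0 x 10^-10 = 0.000100.
[OH^-] = sqrt(Kb x [C6H5O-]) = sqrt(0.000100 x 0.04883) = 0.00221 M.
pOH = 2.66, so pH = 14.00 - 2.66 = 11.34.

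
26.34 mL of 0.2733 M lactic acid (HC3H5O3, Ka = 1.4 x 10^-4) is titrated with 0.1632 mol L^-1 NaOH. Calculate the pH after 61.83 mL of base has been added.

12.52

n(acid) = 0.2733 x 0.02634 = 0.007199 mol; n(NaOH) added = 0.1632 x 0.06183 = 0.01009 mol.
Base is in excess by 0.01009 - 0.007199 = 0.002892 mol in a total volume of 0.08817 L.
[OH^-] = 0.002892/0.08817 = 0.03280 M, so pOH = 1.48 and pH = 14.00 - 1.48 = 12.52.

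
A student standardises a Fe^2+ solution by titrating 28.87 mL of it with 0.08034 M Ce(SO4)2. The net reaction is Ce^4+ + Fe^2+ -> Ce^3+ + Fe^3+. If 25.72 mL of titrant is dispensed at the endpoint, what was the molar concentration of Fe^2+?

n(Ce(SO4)2) = 0.08034 x 0.02572 = 0.002066 mol.
From the balanced equation, 1 mol Ce(SO4)2 reacts with 1 mol Fe^2+, so n(Fe^2+) = 0.002066 x 1/1 = 0.002066 mol.
[Fe^2+] = 0.002066 / 0.02887 L = 0.0716 M.

0.0716 M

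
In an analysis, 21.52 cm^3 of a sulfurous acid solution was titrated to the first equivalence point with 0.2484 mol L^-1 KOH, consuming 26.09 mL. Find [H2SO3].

n(KOH) = 0.2484 x 0.02609 = 0.006481 mol.
At the first equivalence point, 1 mol OH^- react per mol H2SO3, so n(H2SO3) = 0.006481 / 1 = 0.006481 mol.
[H2SO3] = 0.006481 / 0.02152 L = 0.301 M.

0.301 M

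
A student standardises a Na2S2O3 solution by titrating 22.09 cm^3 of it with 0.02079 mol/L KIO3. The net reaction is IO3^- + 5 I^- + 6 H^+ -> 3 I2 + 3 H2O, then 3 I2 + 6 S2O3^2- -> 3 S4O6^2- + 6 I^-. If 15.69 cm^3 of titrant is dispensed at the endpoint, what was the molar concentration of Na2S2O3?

n(KIO3) = 0.02079 x 0.01569 = 0.0003262 mol.
From the balanced equation, 1 mol KIO3 reacts with 6 mol Na2S2O3, so n(Na2S2O3) = 0.0003262 x 6/1 = 0.001957 mol.
[Na2S2O3] = 0.001957 / 0.02209 L = 0.0886 M.

0.0886 M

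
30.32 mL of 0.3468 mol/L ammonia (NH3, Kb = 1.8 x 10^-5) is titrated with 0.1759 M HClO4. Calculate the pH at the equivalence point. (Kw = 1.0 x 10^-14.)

5.09

n(NH3) = 0.3468 x 0.03032 = 0.01051 mol; V(HClO4) at equivalence = 0.01051/0.1759 = 0.05978 L.
At equivalence the base is fully converted to NH4+; total volume = 0.09010 L, so [NH4+] = 0.01051/0.09010 = 0.1167 M.
Ka(NH4+) = Kw/Kb = 1.0e-14 / 1.8 x 10^-5 = 5.56e-10.
[H^+] = sqrt(Ka x [NH4+]) = sqrt(5.56e-10 x 0.1167) = 8.05e-6 M.
pH = -log(8.05e-6) = 5.09.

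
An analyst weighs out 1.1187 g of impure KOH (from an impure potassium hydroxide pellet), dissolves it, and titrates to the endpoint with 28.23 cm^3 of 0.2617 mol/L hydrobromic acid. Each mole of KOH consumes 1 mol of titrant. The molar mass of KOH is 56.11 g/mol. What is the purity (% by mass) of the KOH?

n(HBr) = 0.2617 x 0.02823 = 0.007388 mol.
n(KOH) = 0.007388 / 1 = 0.007388 mol.
mass of KOH = 0.007388 x 56.11 = 0.4145 g.
% purity = 0.4145 / 1.1187 x 100 = 37.1%.

37.1%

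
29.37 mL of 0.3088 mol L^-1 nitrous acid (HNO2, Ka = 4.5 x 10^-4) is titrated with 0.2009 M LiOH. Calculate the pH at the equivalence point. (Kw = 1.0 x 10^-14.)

8.22

n(HNO2) = 0.3088 x 0.02937 = 0.009069 mol; V(LiOH) at equivalence = 0.009069/0.2009 = 0.04514 L.
At equivalence all the acid is converted to NO2-; total volume = 0.02937 + 0.04514 = 0.07451 L, so [NO2-] = 0.009069/0.07451 = 0.1217 M.
Kb = Kw/Ka = 1.0e-14 / 4.5 x 10^-4 = 2.22e-11.
[OH^-] = sqrt(Kb x [NO2-]) = sqrt(2.22e-11 x 0.1217) = 1.64e-6 M.
pOH = 5.78, so pH = 14.00 - 5.78 = 8.22.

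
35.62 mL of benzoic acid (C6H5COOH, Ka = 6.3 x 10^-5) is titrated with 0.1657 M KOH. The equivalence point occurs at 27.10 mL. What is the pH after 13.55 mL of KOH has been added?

13.55 mL is exactly half the equivalence volume (27.10/2), i.e. the half-equivalence point.
There, n(HA) = n(A^-), so pH = pKa = -log(6.3 x 10^-5) = 4.20.

4.20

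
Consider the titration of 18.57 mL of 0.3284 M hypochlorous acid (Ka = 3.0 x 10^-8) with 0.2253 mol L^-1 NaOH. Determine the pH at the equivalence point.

n(HClO) = 0.3284 x 0.01857 = 0.006098 mol; V(NaOH) at equivalence = 0.006098/0.2253 = 0.02707 L.
At equivalence all the acid is converted to ClO-; total volume = 0.01857 + 0.02707 = 0.04564 L, so [ClO-] = 0.006098/0.04564 = 0.1336 M.
Kb = Kw/Ka = 1.0e-14 / 3.0 x 10^-8 = 3.33e-7.
[OH^-] = sqrt(Kb x [ClO-]) = sqrt(3.33e-7 x 0.1336) = 0.000211 M.
pOH = 3.68, so pH = 14.00 - 3.68 = 10.32.

10.32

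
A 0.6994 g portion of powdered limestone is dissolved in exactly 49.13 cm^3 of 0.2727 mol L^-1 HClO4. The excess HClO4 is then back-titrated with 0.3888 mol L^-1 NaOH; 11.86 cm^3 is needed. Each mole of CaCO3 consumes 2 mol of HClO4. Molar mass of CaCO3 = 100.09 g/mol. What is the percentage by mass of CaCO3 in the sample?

Total n(HClO4) added = 0.2727 x 0.04913 = 0.01340 mol.
n(NaOH) used = 0.3888 x 0.01186 = 0.004611 mol, which equals the excess n(HClO4).
So n(HClO4) consumed by the sample = 0.01340 - 0.004611 = 0.008787 mol.
n(CaCO3) = 0.008787 / 2 = 0.004393 mol.
mass CaCO3 = 0.004393 x 100.09 = 0.4397 g, so %CaCO3 = 0.4397/0.6994 x 100 = 62.9%.

62.9%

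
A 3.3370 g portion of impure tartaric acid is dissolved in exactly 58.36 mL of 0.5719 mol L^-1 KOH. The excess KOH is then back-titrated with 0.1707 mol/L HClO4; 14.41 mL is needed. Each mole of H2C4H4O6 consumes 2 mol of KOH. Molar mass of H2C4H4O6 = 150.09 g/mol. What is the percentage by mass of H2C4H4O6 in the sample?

Total n(KOH) added = 0.5719 x 0.05836 = 0.03338 mol.
n(HClO4) used = 0.1707 x 0.01441 = 0.002460 mol, which equals the excess n(KOH).
So n(KOH) consumed by the sample = 0.03338 - 0.002460 = 0.03092 mol.
n(H2C4H4O6) = 0.03092 / 2 = 0.01546 mol.
mass H2C4H4O6 = 0.01546 x 150.09 = 2.320 g, so %H2C4H4O6 = 2.320/3.3370 x 100 = 69.5%.

69.5%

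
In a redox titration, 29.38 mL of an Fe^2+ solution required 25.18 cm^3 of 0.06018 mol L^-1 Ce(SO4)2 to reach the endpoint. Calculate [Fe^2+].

0.0516 M

n(Ce(SO4)2) = 0.06018 x 0.02518 = 0.001515 mol.
From the balanced equation, 1 mol Ce(SO4)2 reacts with 1 mol Fe^2+, so n(Fe^2+) = 0.001515 x 1/1 = 0.001515 mol.
[Fe^2+] = 0.001515 / 0.02938 L = 0.0516 M.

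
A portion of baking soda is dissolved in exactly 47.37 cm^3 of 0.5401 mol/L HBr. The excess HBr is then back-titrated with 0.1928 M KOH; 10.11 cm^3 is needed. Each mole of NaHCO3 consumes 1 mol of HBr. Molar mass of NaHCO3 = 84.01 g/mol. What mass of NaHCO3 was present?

Total n(HBr) added = 0.5401 x 0.04737 = 0.02558 mol.
n(KOH) used = 0.1928 x 0.01011 = 0.001949 mol, which equals the excess n(HBr).
So n(HBr) consumed by the sample = 0.02558 - 0.001949 = 0.02364 mol.
n(NaHCO3) = 0.02364 / 1 = 0.02364 mol.
mass = 0.02364 mol x 84.01 g/mol = 1.99 g.

1.99 g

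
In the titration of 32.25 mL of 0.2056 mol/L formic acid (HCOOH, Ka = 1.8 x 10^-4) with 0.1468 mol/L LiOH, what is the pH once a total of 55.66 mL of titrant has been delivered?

12.24

n(acid) = 0.2056 x 0.03225 = 0.006631 mol; n(LiOH) added = 0.1468 x 0.05566 = 0.008171 mol.
Base is in excess by 0.008171 - 0.006631 = 0.001540 mol in a total volume of 0.08791 L.
[OH^-] = 0.001540/0.08791 = 0.01752 M, so pOH = 1.76 and pH = 14.00 - 1.76 = 12.24.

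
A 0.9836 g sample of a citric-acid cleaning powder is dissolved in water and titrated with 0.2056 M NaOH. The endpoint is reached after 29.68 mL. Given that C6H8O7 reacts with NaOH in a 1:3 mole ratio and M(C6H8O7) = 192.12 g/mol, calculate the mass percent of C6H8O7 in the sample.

39.7%

n(NaOH) = 0.2056 x 0.02968 = 0.006102 mol.
n(C6H8O7) = 0.006102 / 3 = 0.002034 mol.
mass of C6H8O7 = 0.002034 x 192.12 = 0.3908 g.
% purity = 0.3908 / 0.9836 x 100 = 39.7%.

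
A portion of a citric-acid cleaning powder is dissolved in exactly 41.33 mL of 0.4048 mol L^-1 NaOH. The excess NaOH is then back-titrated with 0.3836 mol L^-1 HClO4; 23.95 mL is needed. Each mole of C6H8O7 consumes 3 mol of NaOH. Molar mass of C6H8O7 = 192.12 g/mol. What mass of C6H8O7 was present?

Total n(NaOH) added = 0.4048 x 0.04133 = 0.01673 mol.
n(HClO4) used = 0.3836 x 0.02395 = 0.009187 mol, which equals the excess n(NaOH).
So n(NaOH) consumed by the sample = 0.01673 - 0.009187 = 0.007543 mol.
n(C6H8O7) = 0.007543 / 3 = 0.002514 mol.
mass = 0.002514 mol x 192.12 g/mol = 0.483 g.

0.483 g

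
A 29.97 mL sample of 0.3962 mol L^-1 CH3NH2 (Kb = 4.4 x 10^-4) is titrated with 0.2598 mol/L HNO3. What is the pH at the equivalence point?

n(CH3NH2) = 0.3962 x 0.02997 = 0.01187 mol; V(HNO3) at equivalence = 0.01187/0.2598 = 0.04570 L.
At equivalence the base is fully converted to CH3NH3+; total volume = 0.07567 L, so [CH3NH3+] = 0.01187/0.07567 = 0.1569 M.
Ka(CH3NH3+) = Kw/Kb = 1.0e-14 / 4.4 x 10^-4 = 2.27e-11.
[H^+] = sqrt(Ka x [CH3NH3+]) = sqrt(2.27e-11 x 0.1569) = 1.89e-6 M.
pH = -log(1.89e-6) = 5.72.

5.72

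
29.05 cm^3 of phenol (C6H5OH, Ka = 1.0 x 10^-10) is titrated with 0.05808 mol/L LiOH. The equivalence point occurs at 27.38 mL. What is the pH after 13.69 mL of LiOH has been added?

10.00

13.69 mL is exactly half the equivalence volume (27.38/2), i.e. the half-equivalence point.
There, n(HA) = n(A^-), so pH = pKa = -log(1.0 x 10^-10) = 10.00.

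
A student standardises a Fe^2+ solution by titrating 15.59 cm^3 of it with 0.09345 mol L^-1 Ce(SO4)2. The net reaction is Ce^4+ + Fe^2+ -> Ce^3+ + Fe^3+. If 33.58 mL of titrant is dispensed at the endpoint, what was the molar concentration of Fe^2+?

0.201 M

n(Ce(SO4)2) = 0.09345 x 0.03358 = 0.003138 mol.
From the balanced equation, 1 mol Ce(SO4)2 reacts with 1 mol Fe^2+, so n(Fe^2+) = 0.003138 x 1/1 = 0.003138 mol.
[Fe^2+] = 0.003138 / 0.01559 L = 0.201 M.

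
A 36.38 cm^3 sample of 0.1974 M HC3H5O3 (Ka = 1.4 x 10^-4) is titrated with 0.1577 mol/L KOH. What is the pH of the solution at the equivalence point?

8.40

n(HC3H5O3) = 0.1974 x 0.03638 = 0.007181 mol; V(KOH) at equivalence = 0.007181/0.1577 = 0.04554 L.
At equivalence all the acid is converted to C3H5O3-; total volume = 0.03638 + 0.04554 = 0.08192 L, so [C3H5O3-] = 0.007181/0.08192 = 0.08767 M.
Kb = Kw/Ka = 1.0e-14 / 1.4 x 10^-4 = 7.14e-11.
[OH^-] = sqrt(Kb x [C3H5O3-]) = sqrt(7.14e-11 x 0.08767) = 2.50e-6 M.
pOH = 5.60, so pH = 14.00 - 5.60 = 8.40.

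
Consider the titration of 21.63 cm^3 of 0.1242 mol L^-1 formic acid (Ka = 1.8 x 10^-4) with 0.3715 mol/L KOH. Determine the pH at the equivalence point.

n(HCOOH) = 0.1242 x 0.02163 = 0.002686 mol; V(KOH) at equivalence = 0.002686/0.3715 = 0.007231 L.
At equivalence all the acid is converted to HCOO-; total volume = 0.02163 + 0.007231 = 0.02886 L, so [HCOO-] = 0.002686/0.02886 = 0.09308 M.
Kb = Kw/Ka = 1.0e-14 / 1.8 x 10^-4 = 5.56e-11.
[OH^-] = sqrt(Kb x [HCOO-]) = sqrt(5.56e-11 x 0.09308) = 2.27e-6 M.
pOH = 5.64, so pH = 14.00 - 5.64 = 8.36.

8.36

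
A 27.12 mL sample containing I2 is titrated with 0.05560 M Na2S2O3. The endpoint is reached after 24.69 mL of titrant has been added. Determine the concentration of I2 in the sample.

n(Na2S2O3) = 0.05560 x 0.02469 = 0.001373 mol.
From the balanced equation, 2 mol Na2S2O3 reacts with 1 mol I2, so n(I2) = 0.001373 x 1/2 = 0.0006864 mol.
[I2] = 0.0006864 / 0.02712 L = 0.0253 M.

0.0253 M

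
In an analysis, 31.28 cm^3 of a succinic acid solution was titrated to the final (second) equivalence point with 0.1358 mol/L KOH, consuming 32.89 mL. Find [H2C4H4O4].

n(KOH) = 0.1358 x 0.03289 = 0.004466 mol.
At the final (second) equivalence point, 2 mol OH^- react per mol H2C4H4O4, so n(H2C4H4O4) = 0.004466 / 2 = 0.002233 mol.
[H2C4H4O4] = 0.002233 / 0.03128 L = 0.0714 M.

0.0714 M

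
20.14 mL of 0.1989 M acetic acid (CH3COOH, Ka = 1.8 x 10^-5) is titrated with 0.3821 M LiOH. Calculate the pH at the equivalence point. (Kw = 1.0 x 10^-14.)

8.93

n(CH3COOH) = 0.1989 x 0.02014 = 0.004006 mol; V(LiOH) at equivalence = 0.004006/0.3821 = 0.01048 L.
At equivalence all the acid is converted to CH3COO-; total volume = 0.02014 + 0.01048 = 0.03062 L, so [CH3COO-] = 0.004006/0.03062 = 0.1308 M.
Kb = Kw/Ka = 1.0e-14 / 1.8 x 10^-5 = 5.56e-10.
[OH^-] = sqrt(Kb x [CH3COO-]) = sqrt(5.56e-10 x 0.1308) = 8.52e-6 M.
pOH = 5.07, so pH = 14.00 - 5.07 = 8.93.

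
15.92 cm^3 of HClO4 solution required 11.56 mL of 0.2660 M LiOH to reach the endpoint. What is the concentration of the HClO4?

n(LiOH) delivered = 0.2660 x 0.01156 = 0.003075 mol.
For a 1:1 reaction, n(HClO4) = 0.003075 mol.
[HClO4] = 0.003075 mol / 0.01592 L = 0.193 M.

0.193 M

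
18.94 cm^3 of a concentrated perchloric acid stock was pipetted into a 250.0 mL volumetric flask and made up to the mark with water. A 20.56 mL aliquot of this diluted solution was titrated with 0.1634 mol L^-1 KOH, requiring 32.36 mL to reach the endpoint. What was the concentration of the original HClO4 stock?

3.39 M

n(KOH) = 0.1634 x 0.03236 = 0.005288 mol.
n(HClO4) in the aliquot = 0.005288 mol.
[diluted HClO4] = 0.005288 / 0.02056 = 0.2572 M.
Dilution factor = 250.0/18.94 = 13.20, so [stock] = 0.2572 x 13.20 = 3.39 M.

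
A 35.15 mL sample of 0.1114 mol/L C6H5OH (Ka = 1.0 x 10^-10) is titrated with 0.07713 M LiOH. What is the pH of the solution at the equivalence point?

n(C6H5OH) = 0.1114 x 0.03515 = 0.003916 mol; V(LiOH) at equivalence = 0.003916/0.07713 = 0.05077 L.
At equivalence all the acid is converted to C6H5O-; total volume = 0.03515 + 0.05077 = 0.08592 L, so [C6H5O-] = 0.003916/0.08592 = 0.04558 M.
Kb = Kw/Ka = 1.0e-14 / 1.0 x 10^-10 = 0.000100.
[OH^-] = sqrt(Kb x [C6H5O-]) = sqrt(0.000100 x 0.04558) = 0.00213 M.
pOH = 2.67, so pH = 14.00 - 2.67 = 11.33.

11.33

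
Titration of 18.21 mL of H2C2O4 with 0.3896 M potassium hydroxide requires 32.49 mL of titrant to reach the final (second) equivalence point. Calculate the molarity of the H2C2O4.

n(KOH) = 0.3896 x 0.03249 = 0.01266 mol.
At the final (second) equivalence point, 2 mol OH^- react per mol H2C2O4, so n(H2C2O4) = 0.01266 / 2 = 0.006329 mol.
[H2C2O4] = 0.006329 / 0.01821 L = 0.348 M.

0.348 M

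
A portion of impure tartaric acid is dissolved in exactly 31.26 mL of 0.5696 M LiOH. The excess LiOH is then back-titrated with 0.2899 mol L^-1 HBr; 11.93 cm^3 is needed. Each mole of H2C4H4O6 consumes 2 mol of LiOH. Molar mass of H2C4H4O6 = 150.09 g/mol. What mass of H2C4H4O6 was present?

Total n(LiOH) added = 0.5696 x 0.03126 = 0.01781 mol.
n(HBr) used = 0.2899 x 0.01193 = 0.003459 mol, which equals the excess n(LiOH).
So n(LiOH) consumed by the sample = 0.01781 - 0.003459 = 0.01435 mol.
n(H2C4H4O6) = 0.01435 / 2 = 0.007174 mol.
mass = 0.007174 mol x 150.09 g/mol = 1.08 g.

1.08 g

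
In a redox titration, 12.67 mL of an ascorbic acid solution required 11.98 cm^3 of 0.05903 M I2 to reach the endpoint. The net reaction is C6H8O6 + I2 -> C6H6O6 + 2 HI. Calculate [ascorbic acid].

n(I2) = 0.05903 x 0.01198 = 0.0007072 mol.
From the balanced equation, 1 mol I2 reacts with 1 mol ascorbic acid, so n(ascorbic acid) = 0.0007072 x 1/1 = 0.0007072 mol.
[ascorbic acid] = 0.0007072 / 0.01267 L = 0.0558 M.

0.0558 M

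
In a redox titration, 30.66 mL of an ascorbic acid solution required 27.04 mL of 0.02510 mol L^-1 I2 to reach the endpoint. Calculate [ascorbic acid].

n(I2) = 0.02510 x 0.02704 = 0.0006787 mol.
From the balanced equation, 1 mol I2 reacts with 1 mol ascorbic acid, so n(ascorbic acid) = 0.0006787 x 1/1 = 0.0006787 mol.
[ascorbic acid] = 0.0006787 / 0.03066 L = 0.0221 M.

0.0221 M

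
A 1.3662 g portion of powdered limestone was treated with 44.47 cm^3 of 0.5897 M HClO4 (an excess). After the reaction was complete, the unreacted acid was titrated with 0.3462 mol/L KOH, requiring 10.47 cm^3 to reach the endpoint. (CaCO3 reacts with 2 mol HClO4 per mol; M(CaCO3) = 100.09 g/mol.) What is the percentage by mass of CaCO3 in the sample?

82.8%

Total n(HClO4) added = 0.5897 x 0.04447 = 0.02622 mol.
n(KOH) used = 0.3462 x 0.01047 = 0.003625 mol, which equals the excess n(HClO4).
So n(HClO4) consumed by the sample = 0.02622 - 0.003625 = 0.02260 mol.
n(CaCO3) = 0.02260 / 2 = 0.01130 mol.
mass CaCO3 = 0.01130 x 100.09 = 1.131 g, so %CaCO3 = 1.131/1.3662 x 100 = 82.8%.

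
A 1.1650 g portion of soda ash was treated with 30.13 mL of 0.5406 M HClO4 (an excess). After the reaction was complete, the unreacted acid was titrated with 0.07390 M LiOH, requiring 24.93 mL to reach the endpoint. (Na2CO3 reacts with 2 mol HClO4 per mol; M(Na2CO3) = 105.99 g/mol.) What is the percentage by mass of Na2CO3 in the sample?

Total n(HClO4) added = 0.5406 x 0.03013 = 0.01629 mol.
n(LiOH) used = 0.07390 x 0.02493 = 0.001842 mol, which equals the excess n(HClO4).
So n(HClO4) consumed by the sample = 0.01629 - 0.001842 = 0.01445 mol.
n(Na2CO3) = 0.01445 / 2 = 0.007223 mol.
mass Na2CO3 = 0.007223 x 105.99 = 0.7656 g, so %Na2CO3 = 0.7656/1.1650 x 100 = 65.7%.

65.7%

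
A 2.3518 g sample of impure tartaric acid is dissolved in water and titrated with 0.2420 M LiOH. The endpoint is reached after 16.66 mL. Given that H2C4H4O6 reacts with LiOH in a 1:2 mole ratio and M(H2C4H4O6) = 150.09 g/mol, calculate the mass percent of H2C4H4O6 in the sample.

n(LiOH) = 0.2420 x 0.01666 = 0.004032 mol.
n(H2C4H4O6) = 0.004032 / 2 = 0.002016 mol.
mass of H2C4H4O6 = 0.002016 x 150.09 = 0.3026 g.
% purity = 0.3026 / 2.3518 x 100 = 12.9%.

12.9%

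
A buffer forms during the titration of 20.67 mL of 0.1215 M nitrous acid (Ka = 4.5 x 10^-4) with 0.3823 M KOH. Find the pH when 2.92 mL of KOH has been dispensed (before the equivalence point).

3.25

Initial n(HNO2) = 0.1215 x 0.02067 = 0.002511 mol.
n(KOH) added = 0.3823 x 0.002920 = 0.001116 mol, converting that many moles of HNO2 to NO2-.
Remaining n(HNO2) = 0.001395 mol; n(NO2-) = 0.001116 mol.
By Henderson-Hasselbalch, pH = pKa + log([A^-]/[HA]) = 3.35 + log(0.001116/0.001395) = 3.35 + (-0.10) = 3.25.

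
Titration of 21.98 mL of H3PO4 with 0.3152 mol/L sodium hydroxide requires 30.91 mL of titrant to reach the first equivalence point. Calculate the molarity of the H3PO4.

n(NaOH) = 0.3152 x 0.03091 = 0.009743 mol.
At the first equivalence point, 1 mol OH^- react per mol H3PO4, so n(H3PO4) = 0.009743 / 1 = 0.009743 mol.
[H3PO4] = 0.009743 / 0.02198 L = 0.443 M.

0.443 M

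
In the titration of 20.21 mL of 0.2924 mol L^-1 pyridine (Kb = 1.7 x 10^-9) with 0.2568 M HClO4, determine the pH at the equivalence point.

3.05

n(C5H5N) = 0.2924 x 0.02021 = 0.005909 mol; V(HClO4) at equivalence = 0.005909/0.2568 = 0.02301 L.
At equivalence the base is fully converted to C5H5NH+; total volume = 0.04322 L, so [C5H5NH+] = 0.005909/0.04322 = 0.1367 M.
Ka(C5H5NH+) = Kw/Kb = 1.0e-14 / 1.7 x 10^-9 = 5.88e-6.
[H^+] = sqrt(Ka x [C5H5NH+]) = sqrt(5.88e-6 x 0.1367) = 0.000897 M.
pH = -log(0.000897) = 3.05.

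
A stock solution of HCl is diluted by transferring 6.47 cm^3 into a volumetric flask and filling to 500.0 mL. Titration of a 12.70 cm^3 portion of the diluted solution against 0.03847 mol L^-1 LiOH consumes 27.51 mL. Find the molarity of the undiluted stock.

6.44 M

n(LiOH) = 0.03847 x 0.02751 = 0.001058 mol.
n(HCl) in the aliquot = 0.001058 mol.
[diluted HCl] = 0.001058 / 0.01270 = 0.08333 M.
Dilution factor = 500.0/6.470 = 77.28, so [stock] = 0.08333 x 77.28 = 6.44 M.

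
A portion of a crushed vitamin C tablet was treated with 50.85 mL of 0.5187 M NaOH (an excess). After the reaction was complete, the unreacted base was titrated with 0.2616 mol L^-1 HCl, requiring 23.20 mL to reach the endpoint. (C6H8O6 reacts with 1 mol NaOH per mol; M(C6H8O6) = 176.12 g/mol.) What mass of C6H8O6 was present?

3.58 g

Total n(NaOH) added = 0.5187 x 0.05085 = 0.02638 mol.
n(HCl) used = 0.2616 x 0.02320 = 0.006069 mol, which equals the excess n(NaOH).
So n(NaOH) consumed by the sample = 0.02638 - 0.006069 = 0.02031 mol.
n(C6H8O6) = 0.02031 / 1 = 0.02031 mol.
mass = 0.02031 mol x 176.12 g/mol = 3.58 g.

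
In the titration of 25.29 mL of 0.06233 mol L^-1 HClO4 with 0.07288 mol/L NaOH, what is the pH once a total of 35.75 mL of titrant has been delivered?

12.23

n(acid) = 0.06233 x 0.02529 = 0.001576 mol; n(NaOH) added = 0.07288 x 0.03575 = 0.002605 mol.
Base is in excess by 0.002605 - 0.001576 = 0.001029 mol in a total volume of 0.06104 L.
[OH^-] = 0.001029/0.06104 = 0.01686 M, so pOH = 1.77 and pH = 14.00 - 1.77 = 12.23.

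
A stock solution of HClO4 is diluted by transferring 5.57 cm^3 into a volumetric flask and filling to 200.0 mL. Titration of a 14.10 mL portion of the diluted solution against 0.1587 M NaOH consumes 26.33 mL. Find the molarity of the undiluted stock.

n(NaOH) = 0.1587 x 0.02633 = 0.004179 mol.
n(HClO4) in the aliquot = 0.004179 mol.
[diluted HClO4] = 0.004179 / 0.01410 = 0.2964 M.
Dilution factor = 200.0/5.570 = 35.91, so [stock] = 0.2964 x 35.91 = 10.6 M.

10.6 M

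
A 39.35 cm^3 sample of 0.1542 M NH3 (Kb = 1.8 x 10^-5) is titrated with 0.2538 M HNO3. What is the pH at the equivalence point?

n(NH3) = 0.1542 x 0.03935 = 0.006068 mol; V(HNO3) at equivalence = 0.006068/0.2538 = 0.02391 L.
At equivalence the base is fully converted to NH4+; total volume = 0.06326 L, so [NH4+] = 0.006068/0.06326 = 0.09592 M.
Ka(NH4+) = Kw/Kb = 1.0e-14 / 1.8 x 10^-5 = 5.56e-10.
[H^+] = sqrt(Ka x [NH4+]) = sqrt(5.56e-10 x 0.09592) = 7.30e-6 M.
pH = -log(7.30e-6) = 5.14.

5.14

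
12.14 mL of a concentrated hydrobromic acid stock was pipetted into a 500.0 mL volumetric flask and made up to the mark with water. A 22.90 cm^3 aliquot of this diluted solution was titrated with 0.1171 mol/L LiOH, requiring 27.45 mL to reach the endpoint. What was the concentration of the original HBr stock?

n(LiOH) = 0.1171 x 0.02745 = 0.003214 mol.
n(HBr) in the aliquot = 0.003214 mol.
[diluted HBr] = 0.003214 / 0.02290 = 0.1404 M.
Dilution factor = 500.0/12.14 = 41.19, so [stock] = 0.1404 x 41.19 = 5.78 M.

5.78 M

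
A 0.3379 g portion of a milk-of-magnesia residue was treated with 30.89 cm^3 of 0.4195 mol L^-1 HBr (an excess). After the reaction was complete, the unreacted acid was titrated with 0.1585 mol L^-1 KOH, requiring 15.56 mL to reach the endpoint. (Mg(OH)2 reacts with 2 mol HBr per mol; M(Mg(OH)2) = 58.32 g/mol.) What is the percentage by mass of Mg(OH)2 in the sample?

Total n(HBr) added = 0.4195 x 0.03089 = 0.01296 mol.
n(KOH) used = 0.1585 x 0.01556 = 0.002466 mol, which equals the excess n(HBr).
So n(HBr) consumed by the sample = 0.01296 - 0.002466 = 0.01049 mol.
n(Mg(OH)2) = 0.01049 / 2 = 0.005246 mol.
mass Mg(OH)2 = 0.005246 x 58.32 = 0.3059 g, so %Mg(OH)2 = 0.3059/0.3379 x 100 = 90.5%.

90.5%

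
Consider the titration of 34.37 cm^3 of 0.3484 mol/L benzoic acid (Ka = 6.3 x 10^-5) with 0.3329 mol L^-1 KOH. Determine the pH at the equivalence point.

8.72

n(C6H5COOH) = 0.3484 x 0.03437 = 0.01197 mol; V(KOH) at equivalence = 0.01197/0.3329 = 0.03597 L.
At equivalence all the acid is converted to C6H5COO-; total volume = 0.03437 + 0.03597 = 0.07034 L, so [C6H5COO-] = 0.01197/0.07034 = 0.1702 M.
Kb = Kw/Ka = 1.0e-14 / 6.3 x 10^-5 = 1.59e-10.
[OH^-] = sqrt(Kb x [C6H5COO-]) = sqrt(1.59e-10 x 0.1702) = 5.20e-6 M.
pOH = 5.28, so pH = 14.00 - 5.28 = 8.72.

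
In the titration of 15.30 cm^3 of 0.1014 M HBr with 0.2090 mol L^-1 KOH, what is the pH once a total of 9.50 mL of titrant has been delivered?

n(acid) = 0.1014 x 0.01530 = 0.001551 mol; n(KOH) added = 0.2090 x 0.009500 = 0.001985 mol.
Base is in excess by 0.001985 - 0.001551 = 0.0004341 mol in a total volume of 0.02480 L.
[OH^-] = 0.0004341/0.02480 = 0.01750 M, so pOH = 1.76 and pH = 14.00 - 1.76 = 12.24.

12.24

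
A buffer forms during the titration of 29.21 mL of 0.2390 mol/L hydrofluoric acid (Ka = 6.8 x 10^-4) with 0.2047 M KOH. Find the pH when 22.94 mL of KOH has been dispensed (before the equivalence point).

3.48

Initial n(HF) = 0.2390 x 0.02921 = 0.006981 mol.
n(KOH) added = 0.2047 x 0.02294 = 0.004696 mol, converting that many moles of HF to F-.
Remaining n(HF) = 0.002285 mol; n(F-) = 0.004696 mol.
By Henderson-Hasselbalch, pH = pKa + log([A^-]/[HA]) = 3.17 + log(0.004696/0.002285) = 3.17 + (+0.31) = 3.48.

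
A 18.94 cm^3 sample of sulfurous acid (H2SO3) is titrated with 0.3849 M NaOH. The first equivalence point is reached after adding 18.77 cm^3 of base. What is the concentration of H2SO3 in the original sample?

0.381 M

n(NaOH) = 0.3849 x 0.01877 = 0.007225 mol.
At the first equivalence point, 1 mol OH^- react per mol H2SO3, so n(H2SO3) = 0.007225 / 1 = 0.007225 mol.
[H2SO3] = 0.007225 / 0.01894 L = 0.381 M.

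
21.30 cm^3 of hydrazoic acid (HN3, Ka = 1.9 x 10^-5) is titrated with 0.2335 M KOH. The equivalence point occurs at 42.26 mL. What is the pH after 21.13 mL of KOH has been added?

21.13 mL is exactly half the equivalence volume (42.26/2), i.e. the half-equivalence point.
There, n(HA) = n(A^-), so pH = pKa = -log(1.9 x 10^-5) = 4.72.

4.72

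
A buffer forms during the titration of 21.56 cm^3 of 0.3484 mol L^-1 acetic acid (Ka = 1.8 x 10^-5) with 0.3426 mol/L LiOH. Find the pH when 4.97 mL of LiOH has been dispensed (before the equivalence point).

4.21

Initial n(CH3COOH) = 0.3484 x 0.02156 = 0.007512 mol.
n(LiOH) added = 0.3426 x 0.004970 = 0.001703 mol, converting that many moles of CH3COOH to CH3COO-.
Remaining n(CH3COOH) = 0.005809 mol; n(CH3COO-) = 0.001703 mol.
By Henderson-Hasselbalch, pH = pKa + log([A^-]/[HA]) = 4.74 + log(0.001703/0.005809) = 4.74 + (-0.53) = 4.21.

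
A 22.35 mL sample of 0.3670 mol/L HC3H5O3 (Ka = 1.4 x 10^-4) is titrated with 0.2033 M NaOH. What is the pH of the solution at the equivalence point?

n(HC3H5O3) = 0.3670 x 0.02235 = 0.008202 mol; V(NaOH) at equivalence = 0.008202/0.2033 = 0.04035 L.
At equivalence all the acid is converted to C3H5O3-; total volume = 0.02235 + 0.04035 = 0.06270 L, so [C3H5O3-] = 0.008202/0.06270 = 0.1308 M.
Kb = Kw/Ka = 1.0e-14 / 1.4 x 10^-4 = 7.14e-11.
[OH^-] = sqrt(Kb x [C3H5O3-]) = sqrt(7.14e-11 x 0.1308) = 3.06e-6 M.
pOH = 5.51, so pH = 14.00 - 5.51 = 8.49.

8.49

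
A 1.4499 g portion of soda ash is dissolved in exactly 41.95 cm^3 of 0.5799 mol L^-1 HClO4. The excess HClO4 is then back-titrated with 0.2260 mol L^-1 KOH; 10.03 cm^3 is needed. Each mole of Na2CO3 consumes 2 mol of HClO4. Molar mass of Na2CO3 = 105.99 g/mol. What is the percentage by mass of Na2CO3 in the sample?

80.6%

Total n(HClO4) added = 0.5799 x 0.04195 = 0.02433 mol.
n(KOH) used = 0.2260 x 0.01003 = 0.002267 mol, which equals the excess n(HClO4).
So n(HClO4) consumed by the sample = 0.02433 - 0.002267 = 0.02206 mol.
n(Na2CO3) = 0.02206 / 2 = 0.01103 mol.
mass Na2CO3 = 0.01103 x 105.99 = 1.169 g, so %Na2CO3 = 1.169/1.4499 x 100 = 80.6%.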